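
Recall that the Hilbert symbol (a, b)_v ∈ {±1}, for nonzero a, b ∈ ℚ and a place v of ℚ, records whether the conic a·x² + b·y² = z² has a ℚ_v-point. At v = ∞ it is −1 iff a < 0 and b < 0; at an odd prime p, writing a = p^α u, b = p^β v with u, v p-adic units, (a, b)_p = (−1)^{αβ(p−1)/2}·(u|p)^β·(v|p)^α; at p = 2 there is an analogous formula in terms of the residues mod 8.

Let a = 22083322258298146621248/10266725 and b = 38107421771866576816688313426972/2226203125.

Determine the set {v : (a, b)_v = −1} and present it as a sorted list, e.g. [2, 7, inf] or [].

(a, b) ≡ (1073, 419014011) mod (ℚ^×)²; places V = {2, 3, 5, 7, 11, 13, 17, 19, 23, 29, 31, 37, ∞}.
(a,b)_17: α=-2, u≡15; β=-3, v≡2 (mod 17); (15|17)=+1, (2|17)=+1; sign (−1)^0·+1^-3·+1^-2 = +1.
(a,b)_2: α=6, β=2; u≡1, v≡3 (mod 8); ε(u)ε(v)=0·1, αω(v)=6·1, βω(u)=2·0; sum ≡ 0  ⇒  +1.
(a,b)_29: α=-1, u≡15; β=-1, v≡8 (mod 29); (15|29)=-1, (8|29)=-1; sign (−1)^0·-1^-1·-1^-1 = +1.
(a,b)_31: α=2, u≡18; β=3, v≡26 (mod 31); (18|31)=+1, (26|31)=-1; sign (−1)^0·+1^3·-1^2 = +1.
(a,b)_23: α=4, u≡21; β=6, v≡11 (mod 23); (21|23)=-1, (11|23)=-1; sign (−1)^0·-1^6·-1^4 = +1.
(a,b)_∞: sgn(1073)=+, sgn(419014011)=+, so +1.
(a,b)_37: α=1, u≡15; β=1, v≡17 (mod 37); (15|37)=-1, (17|37)=-1; sign (−1)^0·-1^1·-1^1 = +1.
(a,b)_5: α=-2, u≡2; β=-6, v≡1 (mod 5); (2|5)=-1, (1|5)=+1; sign (−1)^0·-1^-6·+1^-2 = +1.
(a,b)_13: α=0, u≡5; β=3, v≡5 (mod 13); (5|13)=-1, (5|13)=-1; sign (−1)^0·-1^3·-1^0 = -1.
(a,b)_7: α=-2, u≡4; β=0, v≡3 (mod 7); (4|7)=+1, (3|7)=-1; sign (−1)^0·+1^0·-1^-2 = +1.
(a,b)_19: α=2, u≡5; β=3, v≡3 (mod 19); (5|19)=+1, (3|19)=-1; sign (−1)^0·+1^3·-1^2 = +1.
(a,b)_11: α=4, u≡8; β=6, v≡4 (mod 11); (8|11)=-1, (4|11)=+1; sign (−1)^0·-1^6·+1^4 = +1.
(a,b)_3: α=8, u≡2; β=7, v≡1 (mod 3); (2|3)=-1, (1|3)=+1; sign (−1)^0·-1^7·+1^8 = -1.
Ram(1073, 419014011) = {3, 13}; no ℚ_3-point on the conic.

[3, 13]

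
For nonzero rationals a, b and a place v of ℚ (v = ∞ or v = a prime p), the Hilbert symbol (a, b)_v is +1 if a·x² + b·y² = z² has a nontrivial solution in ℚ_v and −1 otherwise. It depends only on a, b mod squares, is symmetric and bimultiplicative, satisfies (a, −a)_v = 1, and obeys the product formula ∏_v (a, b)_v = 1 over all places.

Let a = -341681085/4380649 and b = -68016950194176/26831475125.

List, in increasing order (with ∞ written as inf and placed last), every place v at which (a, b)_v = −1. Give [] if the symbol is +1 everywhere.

Mod squares: a ≡ -11685, b ≡ -3895. Check v ∈ {∞, 2, 3, 5, 7, 13, 19, 23, 41}.
v=23: a=23^-2·(≡15), b=23^-2·(≡21) mod 23; (15|23)=-1, (21|23)=-1; (−1)^{-2·-2·11}·(-1)^-2·(-1)^-2 = +1.
v=13: a=13^-2·(≡5), b=13^-2·(≡11) mod 13; (5|13)=-1, (11|13)=-1; (−1)^{-2·-2·6}·(-1)^-2·(-1)^-2 = +1.
v=3: a=3^5·(≡2), b=3^10·(≡2) mod 3; (2|3)=-1, (2|3)=-1; (−1)^{5·10·1}·(-1)^10·(-1)^5 = -1.
v=∞: -11685 < 0 and -3895 < 0  ⇒  (a,b)_∞ = -1.
v=2: v_2(a)=0, v_2(b)=12; units ≡ 3, 1 (mod 8); ε·ε+αω+βω = 1·0+0·0+12·1 ≡ 0  ⇒  (a,b)_2 = +1.
v=7: a=7^-2·(≡6), b=7^-4·(≡1) mod 7; (6|7)=-1, (1|7)=+1; (−1)^{-2·-4·3}·(-1)^-4·(+1)^-2 = +1.
v=5: a=5^1·(≡2), b=5^-3·(≡4) mod 5; (2|5)=-1, (4|5)=+1; (−1)^{1·-3·2}·(-1)^-3·(+1)^1 = -1.
v=19: a=19^3·(≡13), b=19^3·(≡7) mod 19; (13|19)=-1, (7|19)=+1; (−1)^{3·3·9}·(-1)^3·(+1)^3 = +1.
v=41: a=41^1·(≡4), b=41^1·(≡17) mod 41; (4|41)=+1, (17|41)=-1; (−1)^{1·1·20}·(+1)^1·(-1)^1 = -1.
Ram(-11685, -3895) = {3, 5, 41, ∞}; no ℚ_3-point on the conic.

[3, 5, 41, inf]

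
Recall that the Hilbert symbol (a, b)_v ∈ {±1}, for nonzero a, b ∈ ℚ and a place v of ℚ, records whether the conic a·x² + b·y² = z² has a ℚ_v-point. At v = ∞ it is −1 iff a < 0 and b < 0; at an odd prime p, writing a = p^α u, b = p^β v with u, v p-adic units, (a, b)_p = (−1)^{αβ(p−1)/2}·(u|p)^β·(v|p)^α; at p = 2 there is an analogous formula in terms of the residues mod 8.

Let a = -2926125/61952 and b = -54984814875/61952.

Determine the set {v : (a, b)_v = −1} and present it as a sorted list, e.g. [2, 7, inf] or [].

[43, inf]

Mod squares: a ≡ -10, b ≡ -187910. Check v ∈ {∞, 2, 3, 5, 11, 17, 19, 23, 43}.
v=5: a=5^3·(≡3), b=5^3·(≡3) mod 5; (3|5)=-1, (3|5)=-1; (−1)^{3·3·2}·(-1)^3·(-1)^3 = +1.
v=∞: -10 < 0 and -187910 < 0  ⇒  (a,b)_∞ = -1.
v=17: a=17^2·(≡6), b=17^2·(≡2) mod 17; (6|17)=-1, (2|17)=+1; (−1)^{2·2·8}·(-1)^2·(+1)^2 = +1.
v=11: a=11^-2·(≡3), b=11^-2·(≡9) mod 11; (3|11)=+1, (9|11)=+1; (−1)^{-2·-2·5}·(+1)^-2·(+1)^-2 = +1.
v=3: a=3^4·(≡2), b=3^4·(≡1) mod 3; (2|3)=-1, (1|3)=+1; (−1)^{4·4·1}·(-1)^4·(+1)^4 = +1.
v=2: v_2(a)=-9, v_2(b)=-9; units ≡ 3, 5 (mod 8); ε·ε+αω+βω = 1·0+-9·1+-9·1 ≡ 0  ⇒  (a,b)_2 = +1.
v=19: a=19^0·(≡7), b=19^1·(≡7) mod 19; (7|19)=+1, (7|19)=+1; (−1)^{0·1·9}·(+1)^1·(+1)^0 = +1.
v=43: a=43^0·(≡29), b=43^1·(≡31) mod 43; (29|43)=-1, (31|43)=+1; (−1)^{0·1·21}·(-1)^1·(+1)^0 = -1.
v=23: a=23^0·(≡18), b=23^1·(≡9) mod 23; (18|23)=+1, (9|23)=+1; (−1)^{0·1·11}·(+1)^1·(+1)^0 = +1.
(-10, -187910 / ℚ) ramifies at {43, ∞}: a division algebra.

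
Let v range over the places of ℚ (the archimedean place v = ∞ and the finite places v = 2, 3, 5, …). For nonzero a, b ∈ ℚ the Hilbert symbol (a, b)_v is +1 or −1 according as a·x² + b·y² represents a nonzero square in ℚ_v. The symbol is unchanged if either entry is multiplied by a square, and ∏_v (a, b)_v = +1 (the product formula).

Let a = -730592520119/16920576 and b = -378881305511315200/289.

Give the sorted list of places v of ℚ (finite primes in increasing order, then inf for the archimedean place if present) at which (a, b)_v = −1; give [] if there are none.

[3, 17, 37, inf]

Mod squares: a ≡ -330429, b ≡ -703. Check v ∈ {∞, 2, 3, 5, 7, 11, 17, 19, 23, 31, 37, 41}.
v=31: a=31^1·(≡18), b=31^2·(≡14) mod 31; (18|31)=+1, (14|31)=+1; (−1)^{1·2·15}·(+1)^2·(+1)^1 = +1.
v=37: a=37^2·(≡13), b=37^3·(≡29) mod 37; (13|37)=-1, (29|37)=-1; (−1)^{2·3·18}·(-1)^3·(-1)^2 = -1.
v=11: a=11^1·(≡7), b=11^2·(≡5) mod 11; (7|11)=-1, (5|11)=+1; (−1)^{1·2·5}·(-1)^2·(+1)^1 = +1.
v=2: v_2(a)=-12, v_2(b)=8; units ≡ 3, 1 (mod 8); ε·ε+αω+βω = 1·0+-12·0+8·1 ≡ 0  ⇒  (a,b)_2 = +1.
v=5: a=5^0·(≡1), b=5^2·(≡3) mod 5; (1|5)=+1, (3|5)=-1; (−1)^{0·2·2}·(+1)^2·(-1)^0 = +1.
v=∞: -330429 < 0 and -703 < 0  ⇒  (a,b)_∞ = -1.
v=3: a=3^-5·(≡2), b=3^0·(≡2) mod 3; (2|3)=-1, (2|3)=-1; (−1)^{-5·0·1}·(-1)^0·(-1)^-5 = -1.
v=7: a=7^2·(≡5), b=7^0·(≡4) mod 7; (5|7)=-1, (4|7)=+1; (−1)^{2·0·3}·(-1)^0·(+1)^2 = +1.
v=23: a=23^0·(≡18), b=23^2·(≡21) mod 23; (18|23)=+1, (21|23)=-1; (−1)^{0·2·11}·(+1)^2·(-1)^0 = +1.
v=41: a=41^2·(≡5), b=41^0·(≡27) mod 41; (5|41)=+1, (27|41)=-1; (−1)^{2·0·20}·(+1)^0·(-1)^2 = +1.
v=17: a=17^-1·(≡11), b=17^-2·(≡3) mod 17; (11|17)=-1, (3|17)=-1; (−1)^{-1·-2·8}·(-1)^-2·(-1)^-1 = -1.
v=19: a=19^1·(≡13), b=19^1·(≡7) mod 19; (13|19)=-1, (7|19)=+1; (−1)^{1·1·9}·(-1)^1·(+1)^1 = +1.
(-330429, -703 / ℚ) ramifies at {3, 17, 37, ∞}: a division algebra.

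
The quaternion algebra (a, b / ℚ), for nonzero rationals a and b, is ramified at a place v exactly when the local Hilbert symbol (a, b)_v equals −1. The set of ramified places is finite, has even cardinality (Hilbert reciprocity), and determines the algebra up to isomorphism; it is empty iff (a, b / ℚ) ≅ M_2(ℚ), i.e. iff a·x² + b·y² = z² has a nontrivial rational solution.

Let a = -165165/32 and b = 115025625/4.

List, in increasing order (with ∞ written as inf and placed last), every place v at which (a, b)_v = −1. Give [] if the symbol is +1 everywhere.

Mod squares: a ≡ -2730, b ≡ 1. Check v ∈ {∞, 2, 3, 5, 7, 11, 13}.
v=11: a=11^2·(≡1), b=11^2·(≡4) mod 11; (1|11)=+1, (4|11)=+1; (−1)^{2·2·5}·(+1)^2·(+1)^2 = +1.
v=7: a=7^1·(≡4), b=7^0·(≡2) mod 7; (4|7)=+1, (2|7)=+1; (−1)^{1·0·3}·(+1)^0·(+1)^1 = +1.
v=2: v_2(a)=-5, v_2(b)=-2; units ≡ 3, 1 (mod 8); ε·ε+αω+βω = 1·0+-5·0+-2·1 ≡ 0  ⇒  (a,b)_2 = +1.
v=13: a=13^1·(≡8), b=13^2·(≡9) mod 13; (8|13)=-1, (9|13)=+1; (−1)^{1·2·6}·(-1)^2·(+1)^1 = +1.
v=5: a=5^1·(≡1), b=5^4·(≡4) mod 5; (1|5)=+1, (4|5)=+1; (−1)^{1·4·2}·(+1)^4·(+1)^1 = +1.
v=∞: -2730 < 0 and 1 > 0  ⇒  (a,b)_∞ = +1.
v=3: a=3^1·(≡2), b=3^2·(≡1) mod 3; (2|3)=-1, (1|3)=+1; (−1)^{1·2·1}·(-1)^2·(+1)^1 = +1.
Ram(a, b) = ∅: the form -2730·x² + 1·y² − z² is isotropic over every ℚ_v, so by Hasse–Minkowski it is isotropic over ℚ.

[]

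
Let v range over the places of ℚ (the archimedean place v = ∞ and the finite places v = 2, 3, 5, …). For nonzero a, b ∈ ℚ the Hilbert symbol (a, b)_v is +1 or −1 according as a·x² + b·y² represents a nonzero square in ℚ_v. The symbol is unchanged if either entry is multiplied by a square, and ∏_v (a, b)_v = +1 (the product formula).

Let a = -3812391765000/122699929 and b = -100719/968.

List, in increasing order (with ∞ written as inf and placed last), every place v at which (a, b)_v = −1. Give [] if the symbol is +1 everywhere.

[31, inf]

Mod squares: a ≡ -22386, b ≡ -62. Check v ∈ {∞, 2, 3, 5, 7, 11, 13, 19, 29, 31, 41, 53}.
v=29: a=29^2·(≡15), b=29^0·(≡13) mod 29; (15|29)=-1, (13|29)=+1; (−1)^{2·0·14}·(-1)^0·(+1)^2 = +1.
v=41: a=41^1·(≡12), b=41^0·(≡4) mod 41; (12|41)=-1, (4|41)=+1; (−1)^{1·0·20}·(-1)^0·(+1)^1 = +1.
v=3: a=3^5·(≡2), b=3^2·(≡1) mod 3; (2|3)=-1, (1|3)=+1; (−1)^{5·2·1}·(-1)^2·(+1)^5 = +1.
v=∞: -22386 < 0 and -62 < 0  ⇒  (a,b)_∞ = -1.
v=13: a=13^1·(≡2), b=13^0·(≡3) mod 13; (2|13)=-1, (3|13)=+1; (−1)^{1·0·6}·(-1)^0·(+1)^1 = +1.
v=2: v_2(a)=3, v_2(b)=-3; units ≡ 7, 1 (mod 8); ε·ε+αω+βω = 1·0+3·0+-3·0 ≡ 0  ⇒  (a,b)_2 = +1.
v=53: a=53^-2·(≡51), b=53^0·(≡10) mod 53; (51|53)=-1, (10|53)=+1; (−1)^{-2·0·26}·(-1)^0·(+1)^-2 = +1.
v=5: a=5^4·(≡4), b=5^0·(≡2) mod 5; (4|5)=+1, (2|5)=-1; (−1)^{4·0·2}·(+1)^0·(-1)^4 = +1.
v=19: a=19^-2·(≡18), b=19^2·(≡13) mod 19; (18|19)=-1, (13|19)=-1; (−1)^{-2·2·9}·(-1)^2·(-1)^-2 = +1.
v=31: a=31^0·(≡26), b=31^1·(≡23) mod 31; (26|31)=-1, (23|31)=-1; (−1)^{0·1·15}·(-1)^1·(-1)^0 = -1.
v=11: a=11^-2·(≡2), b=11^-2·(≡1) mod 11; (2|11)=-1, (1|11)=+1; (−1)^{-2·-2·5}·(-1)^-2·(+1)^-2 = +1.
v=7: a=7^1·(≡2), b=7^0·(≡2) mod 7; (2|7)=+1, (2|7)=+1; (−1)^{1·0·3}·(+1)^0·(+1)^1 = +1.
Ram(-22386, -62) = {31, ∞}; no ℚ_31-point on the conic.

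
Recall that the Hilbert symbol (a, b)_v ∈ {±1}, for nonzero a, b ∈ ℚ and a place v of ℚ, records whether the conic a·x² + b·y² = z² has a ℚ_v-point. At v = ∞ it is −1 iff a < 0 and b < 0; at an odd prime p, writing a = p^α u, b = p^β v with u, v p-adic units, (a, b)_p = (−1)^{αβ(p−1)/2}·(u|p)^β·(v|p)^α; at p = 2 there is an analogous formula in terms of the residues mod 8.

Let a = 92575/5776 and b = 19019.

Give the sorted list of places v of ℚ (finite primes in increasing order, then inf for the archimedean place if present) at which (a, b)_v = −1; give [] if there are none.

[2, 7, 11, 13]

(a, b) ≡ (7, 19019) mod (ℚ^×)²; places V = {2, 5, 7, 11, 13, 19, 23, ∞}.
(a,b)_2: α=-4, β=0; u≡7, v≡3 (mod 8); ε(u)ε(v)=1·1, αω(v)=-4·1, βω(u)=0·0; sum ≡ 1  ⇒  -1.
(a,b)_23: α=2, u≡20; β=0, v≡21 (mod 23); (20|23)=-1, (21|23)=-1; sign (−1)^0·-1^0·-1^2 = +1.
(a,b)_11: α=0, u≡10; β=1, v≡2 (mod 11); (10|11)=-1, (2|11)=-1; sign (−1)^0·-1^1·-1^0 = -1.
(a,b)_5: α=2, u≡3; β=0, v≡4 (mod 5); (3|5)=-1, (4|5)=+1; sign (−1)^0·-1^0·+1^2 = +1.
(a,b)_7: α=1, u≡2; β=1, v≡1 (mod 7); (2|7)=+1, (1|7)=+1; sign (−1)^1·+1^1·+1^1 = -1.
(a,b)_13: α=0, u≡7; β=1, v≡7 (mod 13); (7|13)=-1, (7|13)=-1; sign (−1)^0·-1^1·-1^0 = -1.
(a,b)_∞: sgn(7)=+, sgn(19019)=+, so +1.
(a,b)_19: α=-2, u≡4; β=1, v≡13 (mod 19); (4|19)=+1, (13|19)=-1; sign (−1)^0·+1^1·-1^-2 = +1.
(7, 19019 / ℚ) ramifies at {2, 7, 11, 13}: a division algebra.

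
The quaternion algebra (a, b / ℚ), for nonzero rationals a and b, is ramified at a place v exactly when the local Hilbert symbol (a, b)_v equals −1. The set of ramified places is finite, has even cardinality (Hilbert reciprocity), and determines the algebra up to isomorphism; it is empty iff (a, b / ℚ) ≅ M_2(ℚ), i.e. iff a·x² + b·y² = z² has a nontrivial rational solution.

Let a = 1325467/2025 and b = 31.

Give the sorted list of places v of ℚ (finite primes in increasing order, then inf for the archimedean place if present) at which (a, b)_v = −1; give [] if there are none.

[2, 31]

Mod squares: a ≡ 7843, b ≡ 31. Check v ∈ {∞, 2, 3, 5, 11, 13, 23, 31}.
v=23: a=23^1·(≡14), b=23^0·(≡8) mod 23; (14|23)=-1, (8|23)=+1; (−1)^{1·0·11}·(-1)^0·(+1)^1 = +1.
v=13: a=13^2·(≡3), b=13^0·(≡5) mod 13; (3|13)=+1, (5|13)=-1; (−1)^{2·0·6}·(+1)^0·(-1)^2 = +1.
v=3: a=3^-4·(≡1), b=3^0·(≡1) mod 3; (1|3)=+1, (1|3)=+1; (−1)^{-4·0·1}·(+1)^0·(+1)^-4 = +1.
v=31: a=31^1·(≡7), b=31^1·(≡1) mod 31; (7|31)=+1, (1|31)=+1; (−1)^{1·1·15}·(+1)^1·(+1)^1 = -1.
v=2: v_2(a)=0, v_2(b)=0; units ≡ 3, 7 (mod 8); ε·ε+αω+βω = 1·1+0·0+0·1 ≡ 1  ⇒  (a,b)_2 = -1.
v=∞: 7843 > 0 and 31 > 0  ⇒  (a,b)_∞ = +1.
v=5: a=5^-2·(≡2), b=5^0·(≡1) mod 5; (2|5)=-1, (1|5)=+1; (−1)^{-2·0·2}·(-1)^0·(+1)^-2 = +1.
v=11: a=11^1·(≡3), b=11^0·(≡9) mod 11; (3|11)=+1, (9|11)=+1; (−1)^{1·0·5}·(+1)^0·(+1)^1 = +1.
|Ram(7843, 31)| = 2, even; anisotropic at {2, 31}.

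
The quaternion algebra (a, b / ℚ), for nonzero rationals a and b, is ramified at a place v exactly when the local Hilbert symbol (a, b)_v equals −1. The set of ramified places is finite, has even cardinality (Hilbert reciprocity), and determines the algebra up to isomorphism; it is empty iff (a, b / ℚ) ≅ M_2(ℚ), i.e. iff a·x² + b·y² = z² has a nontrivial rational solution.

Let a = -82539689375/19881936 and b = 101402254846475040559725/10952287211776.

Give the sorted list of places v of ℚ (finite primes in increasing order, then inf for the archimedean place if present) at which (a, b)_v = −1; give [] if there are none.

Mod squares: a ≡ -4147, b ≡ 29. Check v ∈ {∞, 2, 3, 5, 11, 13, 17, 23, 29, 31}.
v=2: v_2(a)=-4, v_2(b)=-8; units ≡ 5, 5 (mod 8); ε·ε+αω+βω = 0·0+-4·1+-8·1 ≡ 0  ⇒  (a,b)_2 = +1.
v=5: a=5^4·(≡2), b=5^2·(≡4) mod 5; (2|5)=-1, (4|5)=+1; (−1)^{4·2·2}·(-1)^2·(+1)^4 = +1.
v=17: a=17^0·(≡13), b=17^-2·(≡5) mod 17; (13|17)=+1, (5|17)=-1; (−1)^{0·-2·8}·(+1)^-2·(-1)^0 = +1.
v=11: a=11^1·(≡8), b=11^0·(≡7) mod 11; (8|11)=-1, (7|11)=-1; (−1)^{1·0·5}·(-1)^0·(-1)^1 = -1.
v=13: a=13^1·(≡6), b=13^4·(≡9) mod 13; (6|13)=-1, (9|13)=+1; (−1)^{1·4·6}·(-1)^4·(+1)^1 = +1.
v=31: a=31^4·(≡18), b=31^6·(≡15) mod 31; (18|31)=+1, (15|31)=-1; (−1)^{4·6·15}·(+1)^6·(-1)^4 = +1.
v=∞: -4147 < 0 and 29 > 0  ⇒  (a,b)_∞ = +1.
v=29: a=29^-1·(≡2), b=29^3·(≡23) mod 29; (2|29)=-1, (23|29)=+1; (−1)^{-1·3·14}·(-1)^3·(+1)^-1 = -1.
v=3: a=3^-4·(≡2), b=3^8·(≡2) mod 3; (2|3)=-1, (2|3)=-1; (−1)^{-4·8·1}·(-1)^8·(-1)^-4 = +1.
v=23: a=23^-2·(≡3), b=23^-6·(≡4) mod 23; (3|23)=+1, (4|23)=+1; (−1)^{-2·-6·11}·(+1)^-6·(+1)^-2 = +1.
(-4147, 29 / ℚ) ramifies at {11, 29}: a division algebra.

[11, 29]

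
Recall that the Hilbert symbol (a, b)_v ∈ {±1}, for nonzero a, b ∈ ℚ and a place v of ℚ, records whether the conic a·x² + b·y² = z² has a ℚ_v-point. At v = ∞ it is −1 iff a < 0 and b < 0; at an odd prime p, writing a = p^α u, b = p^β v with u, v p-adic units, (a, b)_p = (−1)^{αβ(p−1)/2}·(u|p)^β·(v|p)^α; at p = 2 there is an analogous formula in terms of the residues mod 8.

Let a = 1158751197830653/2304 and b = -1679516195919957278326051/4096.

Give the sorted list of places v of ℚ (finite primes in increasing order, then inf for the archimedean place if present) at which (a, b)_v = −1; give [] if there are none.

[17, 31]

(a, b) ≡ (37, -799459) mod (ℚ^×)²; places V = {2, 3, 7, 17, 31, 37, 41, ∞}.
(a,b)_31: α=2, u≡29; β=3, v≡23 (mod 31); (29|31)=-1, (23|31)=-1; sign (−1)^0·-1^3·-1^2 = -1.
(a,b)_17: α=2, u≡6; β=3, v≡12 (mod 17); (6|17)=-1, (12|17)=-1; sign (−1)^0·-1^3·-1^2 = -1.
(a,b)_∞: sgn(37)=+, sgn(-799459)=−, so +1.
(a,b)_3: α=-2, u≡1; β=0, v≡2 (mod 3); (1|3)=+1, (2|3)=-1; sign (−1)^0·+1^0·-1^-2 = +1.
(a,b)_7: α=2, u≡4; β=4, v≡4 (mod 7); (4|7)=+1, (4|7)=+1; sign (−1)^0·+1^4·+1^2 = +1.
(a,b)_2: α=-8, β=-12; u≡5, v≡5 (mod 8); ε(u)ε(v)=0·0, αω(v)=-8·1, βω(u)=-12·1; sum ≡ 0  ⇒  +1.
(a,b)_41: α=2, u≡33; β=3, v≡29 (mod 41); (33|41)=+1, (29|41)=-1; sign (−1)^0·+1^3·-1^2 = +1.
(a,b)_37: α=3, u≡16; β=5, v≡34 (mod 37); (16|37)=+1, (34|37)=+1; sign (−1)^0·+1^5·+1^3 = +1.
(37, -799459 / ℚ) ramifies at {17, 31}: a division algebra.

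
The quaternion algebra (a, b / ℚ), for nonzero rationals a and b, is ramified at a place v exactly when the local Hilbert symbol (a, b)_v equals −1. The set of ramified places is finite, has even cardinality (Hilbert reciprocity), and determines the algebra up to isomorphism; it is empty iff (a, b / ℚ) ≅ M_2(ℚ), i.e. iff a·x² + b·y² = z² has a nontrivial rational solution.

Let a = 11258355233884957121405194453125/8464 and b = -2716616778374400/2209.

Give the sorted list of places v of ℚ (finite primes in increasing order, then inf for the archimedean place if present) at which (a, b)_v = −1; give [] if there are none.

[3, 11, 29, 37]

Mod squares: a ≡ 2537645, b ≡ -802403349. Check v ∈ {∞, 2, 3, 5, 7, 11, 17, 23, 29, 31, 37, 43, 47}.
v=∞: 2537645 > 0 and -802403349 < 0  ⇒  (a,b)_∞ = +1.
v=17: a=17^2·(≡2), b=17^1·(≡14) mod 17; (2|17)=+1, (14|17)=-1; (−1)^{2·1·8}·(+1)^1·(-1)^2 = +1.
v=29: a=29^3·(≡14), b=29^1·(≡7) mod 29; (14|29)=-1, (7|29)=+1; (−1)^{3·1·14}·(-1)^1·(+1)^3 = -1.
v=7: a=7^2·(≡3), b=7^0·(≡2) mod 7; (3|7)=-1, (2|7)=+1; (−1)^{2·0·3}·(-1)^0·(+1)^2 = +1.
v=47: a=47^0·(≡36), b=47^-2·(≡30) mod 47; (36|47)=+1, (30|47)=-1; (−1)^{0·-2·23}·(+1)^-2·(-1)^0 = +1.
v=3: a=3^4·(≡2), b=3^1·(≡1) mod 3; (2|3)=-1, (1|3)=+1; (−1)^{4·1·1}·(-1)^1·(+1)^4 = -1.
v=23: a=23^-2·(≡1), b=23^2·(≡5) mod 23; (1|23)=+1, (5|23)=-1; (−1)^{-2·2·11}·(+1)^2·(-1)^-2 = +1.
v=11: a=11^3·(≡4), b=11^1·(≡4) mod 11; (4|11)=+1, (4|11)=+1; (−1)^{3·1·5}·(+1)^1·(+1)^3 = -1.
v=5: a=5^7·(≡1), b=5^2·(≡1) mod 5; (1|5)=+1, (1|5)=+1; (−1)^{7·2·2}·(+1)^2·(+1)^7 = +1.
v=31: a=31^2·(≡14), b=31^1·(≡24) mod 31; (14|31)=+1, (24|31)=-1; (−1)^{2·1·15}·(+1)^1·(-1)^2 = +1.
v=37: a=37^3·(≡29), b=37^1·(≡11) mod 37; (29|37)=-1, (11|37)=+1; (−1)^{3·1·18}·(-1)^1·(+1)^3 = -1.
v=2: v_2(a)=-4, v_2(b)=8; units ≡ 5, 3 (mod 8); ε·ε+αω+βω = 0·1+-4·1+8·1 ≡ 0  ⇒  (a,b)_2 = +1.
v=43: a=43^3·(≡5), b=43^1·(≡15) mod 43; (5|43)=-1, (15|43)=+1; (−1)^{3·1·21}·(-1)^1·(+1)^3 = +1.
(2537645, -802403349 / ℚ) ramifies at {3, 11, 29, 37}: a division algebra.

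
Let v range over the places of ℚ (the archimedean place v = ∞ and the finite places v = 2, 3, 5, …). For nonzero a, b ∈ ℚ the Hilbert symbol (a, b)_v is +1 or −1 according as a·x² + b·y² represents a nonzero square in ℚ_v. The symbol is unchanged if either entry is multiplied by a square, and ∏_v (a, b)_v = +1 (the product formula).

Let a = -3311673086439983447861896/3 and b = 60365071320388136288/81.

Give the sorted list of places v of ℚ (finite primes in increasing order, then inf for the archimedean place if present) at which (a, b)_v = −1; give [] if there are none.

[3, 7, 29, 31]

(a, b) ≡ (-1052614088022, 1598918) mod (ℚ^×)²; places V = {2, 3, 7, 17, 23, 29, 31, 37, 41, 47, ∞}.
(a,b)_23: α=3, u≡12; β=2, v≡3 (mod 23); (12|23)=+1, (3|23)=+1; sign (−1)^0·+1^2·+1^3 = +1.
(a,b)_2: α=3, β=5; u≡5, v≡3 (mod 8); ε(u)ε(v)=0·1, αω(v)=3·1, βω(u)=5·1; sum ≡ 0  ⇒  +1.
(a,b)_41: α=1, u≡30; β=1, v≡29 (mod 41); (30|41)=-1, (29|41)=-1; sign (−1)^0·-1^1·-1^1 = +1.
(a,b)_∞: sgn(-1052614088022)=−, sgn(1598918)=+, so +1.
(a,b)_29: α=3, u≡2; β=2, v≡27 (mod 29); (2|29)=-1, (27|29)=-1; sign (−1)^0·-1^2·-1^3 = -1.
(a,b)_37: α=1, u≡24; β=1, v≡5 (mod 37); (24|37)=-1, (5|37)=-1; sign (−1)^0·-1^1·-1^1 = +1.
(a,b)_3: α=-1, u≡2; β=-4, v≡2 (mod 3); (2|3)=-1, (2|3)=-1; sign (−1)^0·-1^-4·-1^-1 = -1.
(a,b)_31: α=1, u≡20; β=1, v≡7 (mod 31); (20|31)=+1, (7|31)=+1; sign (−1)^1·+1^1·+1^1 = -1.
(a,b)_7: α=5, u≡1; β=4, v≡6 (mod 7); (1|7)=+1, (6|7)=-1; sign (−1)^0·+1^4·-1^5 = -1.
(a,b)_47: α=3, u≡19; β=2, v≡2 (mod 47); (19|47)=-1, (2|47)=+1; sign (−1)^0·-1^2·+1^3 = +1.
(a,b)_17: α=1, u≡12; β=1, v≡10 (mod 17); (12|17)=-1, (10|17)=-1; sign (−1)^0·-1^1·-1^1 = +1.
(-1052614088022, 1598918 / ℚ) ramifies at {3, 7, 29, 31}: a division algebra.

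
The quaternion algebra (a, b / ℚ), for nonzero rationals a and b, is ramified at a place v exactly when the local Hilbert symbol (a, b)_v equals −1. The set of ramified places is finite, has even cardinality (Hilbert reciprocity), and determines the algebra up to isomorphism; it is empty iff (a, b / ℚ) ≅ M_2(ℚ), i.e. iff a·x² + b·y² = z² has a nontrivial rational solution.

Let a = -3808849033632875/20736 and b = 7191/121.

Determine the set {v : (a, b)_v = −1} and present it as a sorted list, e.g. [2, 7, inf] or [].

[17, 31]

(a, b) ≡ (-108035, 799) mod (ℚ^×)²; places V = {2, 3, 5, 11, 17, 31, 41, 47, ∞}.
(a,b)_3: α=-4, u≡1; β=2, v≡1 (mod 3); (1|3)=+1, (1|3)=+1; sign (−1)^0·+1^2·+1^-4 = +1.
(a,b)_2: α=-8, β=0; u≡5, v≡7 (mod 8); ε(u)ε(v)=0·1, αω(v)=-8·0, βω(u)=0·1; sum ≡ 0  ⇒  +1.
(a,b)_47: α=4, u≡21; β=1, v≡37 (mod 47); (21|47)=+1, (37|47)=+1; sign (−1)^0·+1^1·+1^4 = +1.
(a,b)_31: α=1, u≡7; β=0, v≡21 (mod 31); (7|31)=+1, (21|31)=-1; sign (−1)^0·+1^0·-1^1 = -1.
(a,b)_∞: sgn(-108035)=−, sgn(799)=+, so +1.
(a,b)_5: α=3, u≡2; β=0, v≡1 (mod 5); (2|5)=-1, (1|5)=+1; sign (−1)^0·-1^0·+1^3 = +1.
(a,b)_11: α=0, u≡10; β=-2, v≡8 (mod 11); (10|11)=-1, (8|11)=-1; sign (−1)^0·-1^-2·-1^0 = +1.
(a,b)_41: α=1, u≡22; β=0, v≡33 (mod 41); (22|41)=-1, (33|41)=+1; sign (−1)^0·-1^0·+1^1 = +1.
(a,b)_17: α=3, u≡11; β=1, v≡16 (mod 17); (11|17)=-1, (16|17)=+1; sign (−1)^0·-1^1·+1^3 = -1.
(-108035, 799 / ℚ) ramifies at {17, 31}: a division algebra.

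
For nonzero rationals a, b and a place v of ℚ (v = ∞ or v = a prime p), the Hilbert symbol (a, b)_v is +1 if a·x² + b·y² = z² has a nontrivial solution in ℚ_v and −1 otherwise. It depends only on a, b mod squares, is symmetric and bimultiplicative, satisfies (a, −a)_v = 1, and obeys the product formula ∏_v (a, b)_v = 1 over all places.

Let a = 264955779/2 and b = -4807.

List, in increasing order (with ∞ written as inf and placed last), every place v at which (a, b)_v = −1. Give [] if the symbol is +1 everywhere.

Mod squares: a ≡ 726902, b ≡ -4807. Check v ∈ {∞, 2, 3, 11, 19, 23, 37, 47}.
v=37: a=37^1·(≡12), b=37^0·(≡3) mod 37; (12|37)=+1, (3|37)=+1; (−1)^{1·0·18}·(+1)^0·(+1)^1 = +1.
v=3: a=3^6·(≡2), b=3^0·(≡2) mod 3; (2|3)=-1, (2|3)=-1; (−1)^{6·0·1}·(-1)^0·(-1)^6 = +1.
v=19: a=19^1·(≡5), b=19^1·(≡13) mod 19; (5|19)=+1, (13|19)=-1; (−1)^{1·1·9}·(+1)^1·(-1)^1 = +1.
v=11: a=11^1·(≡1), b=11^1·(≡3) mod 11; (1|11)=+1, (3|11)=+1; (−1)^{1·1·5}·(+1)^1·(+1)^1 = -1.
v=∞: 726902 > 0 and -4807 < 0  ⇒  (a,b)_∞ = +1.
v=23: a=23^0·(≡17), b=23^1·(≡21) mod 23; (17|23)=-1, (21|23)=-1; (−1)^{0·1·11}·(-1)^1·(-1)^0 = -1.
v=2: v_2(a)=-1, v_2(b)=0; units ≡ 3, 1 (mod 8); ε·ε+αω+βω = 1·0+-1·0+0·1 ≡ 0  ⇒  (a,b)_2 = +1.
v=47: a=47^1·(≡18), b=47^0·(≡34) mod 47; (18|47)=+1, (34|47)=+1; (−1)^{1·0·23}·(+1)^0·(+1)^1 = +1.
(726902, -4807 / ℚ) ramifies at {11, 23}: a division algebra.

[11, 23]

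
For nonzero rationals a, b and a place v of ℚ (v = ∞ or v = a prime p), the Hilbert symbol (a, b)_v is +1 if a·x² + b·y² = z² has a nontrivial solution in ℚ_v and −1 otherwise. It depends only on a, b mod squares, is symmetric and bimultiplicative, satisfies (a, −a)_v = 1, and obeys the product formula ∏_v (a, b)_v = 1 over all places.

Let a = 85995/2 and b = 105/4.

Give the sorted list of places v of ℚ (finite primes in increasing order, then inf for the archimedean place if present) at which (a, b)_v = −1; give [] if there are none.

Mod squares: a ≡ 390, b ≡ 105. Check v ∈ {∞, 2, 3, 5, 7, 13}.
v=7: a=7^2·(≡6), b=7^1·(≡2) mod 7; (6|7)=-1, (2|7)=+1; (−1)^{2·1·3}·(-1)^1·(+1)^2 = -1.
v=13: a=13^1·(≡12), b=13^0·(≡10) mod 13; (12|13)=+1, (10|13)=+1; (−1)^{1·0·6}·(+1)^0·(+1)^1 = +1.
v=2: v_2(a)=-1, v_2(b)=-2; units ≡ 3, 1 (mod 8); ε·ε+αω+βω = 1·0+-1·0+-2·1 ≡ 0  ⇒  (a,b)_2 = +1.
v=∞: 390 > 0 and 105 > 0  ⇒  (a,b)_∞ = +1.
v=5: a=5^1·(≡2), b=5^1·(≡4) mod 5; (2|5)=-1, (4|5)=+1; (−1)^{1·1·2}·(-1)^1·(+1)^1 = -1.
v=3: a=3^3·(≡1), b=3^1·(≡2) mod 3; (1|3)=+1, (2|3)=-1; (−1)^{3·1·1}·(+1)^1·(-1)^3 = +1.
|Ram(390, 105)| = 2, even; anisotropic at {5, 7}.

[5, 7]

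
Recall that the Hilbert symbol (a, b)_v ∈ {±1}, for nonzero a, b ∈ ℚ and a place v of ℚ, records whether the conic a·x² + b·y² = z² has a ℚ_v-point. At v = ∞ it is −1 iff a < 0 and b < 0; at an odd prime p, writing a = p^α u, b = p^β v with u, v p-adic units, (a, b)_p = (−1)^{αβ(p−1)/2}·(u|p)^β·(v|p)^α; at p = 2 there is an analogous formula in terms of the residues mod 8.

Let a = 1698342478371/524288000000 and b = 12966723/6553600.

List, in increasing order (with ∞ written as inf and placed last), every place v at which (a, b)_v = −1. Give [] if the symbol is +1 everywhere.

[]

(a, b) ≡ (22, 3) mod (ℚ^×)²; places V = {2, 3, 5, 7, 11, ∞}.
(a,b)_∞: sgn(22)=+, sgn(3)=+, so +1.
(a,b)_3: α=12, u≡1; β=7, v≡1 (mod 3); (1|3)=+1, (1|3)=+1; sign (−1)^0·+1^7·+1^12 = +1.
(a,b)_11: α=3, u≡10; β=2, v≡5 (mod 11); (10|11)=-1, (5|11)=+1; sign (−1)^0·-1^2·+1^3 = +1.
(a,b)_7: α=4, u≡4; β=2, v≡5 (mod 7); (4|7)=+1, (5|7)=-1; sign (−1)^0·+1^2·-1^4 = +1.
(a,b)_5: α=-6, u≡3; β=-2, v≡2 (mod 5); (3|5)=-1, (2|5)=-1; sign (−1)^0·-1^-2·-1^-6 = +1.
(a,b)_2: α=-25, β=-18; u≡3, v≡3 (mod 8); ε(u)ε(v)=1·1, αω(v)=-25·1, βω(u)=-18·1; sum ≡ 0  ⇒  +1.
Ram(a, b) = ∅: the form 22·x² + 3·y² − z² is isotropic over every ℚ_v, so by Hasse–Minkowski it is isotropic over ℚ.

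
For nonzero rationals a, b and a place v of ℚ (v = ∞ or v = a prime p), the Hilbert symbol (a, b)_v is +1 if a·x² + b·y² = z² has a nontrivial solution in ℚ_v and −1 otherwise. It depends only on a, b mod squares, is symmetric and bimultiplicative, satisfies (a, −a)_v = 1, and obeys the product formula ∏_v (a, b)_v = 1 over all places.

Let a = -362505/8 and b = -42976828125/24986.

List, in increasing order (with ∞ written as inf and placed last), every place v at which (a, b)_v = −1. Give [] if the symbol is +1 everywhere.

Mod squares: a ≡ -4290, b ≡ -2002. Check v ∈ {∞, 2, 3, 5, 7, 11, 13, 31}.
v=3: a=3^1·(≡1), b=3^6·(≡2) mod 3; (1|3)=+1, (2|3)=-1; (−1)^{1·6·1}·(+1)^6·(-1)^1 = -1.
v=7: a=7^0·(≡4), b=7^3·(≡1) mod 7; (4|7)=+1, (1|7)=+1; (−1)^{0·3·3}·(+1)^3·(+1)^0 = +1.
v=11: a=11^1·(≡7), b=11^1·(≡5) mod 11; (7|11)=-1, (5|11)=+1; (−1)^{1·1·5}·(-1)^1·(+1)^1 = +1.
v=13: a=13^3·(≡7), b=13^-1·(≡5) mod 13; (7|13)=-1, (5|13)=-1; (−1)^{3·-1·6}·(-1)^-1·(-1)^3 = +1.
v=5: a=5^1·(≡3), b=5^6·(≡3) mod 5; (3|5)=-1, (3|5)=-1; (−1)^{1·6·2}·(-1)^6·(-1)^1 = -1.
v=2: v_2(a)=-3, v_2(b)=-1; units ≡ 7, 7 (mod 8); ε·ε+αω+βω = 1·1+-3·0+-1·0 ≡ 1  ⇒  (a,b)_2 = -1.
v=∞: -4290 < 0 and -2002 < 0  ⇒  (a,b)_∞ = -1.
v=31: a=31^0·(≡5), b=31^-2·(≡27) mod 31; (5|31)=+1, (27|31)=-1; (−1)^{0·-2·15}·(+1)^-2·(-1)^0 = +1.
(-4290, -2002 / ℚ) ramifies at {2, 3, 5, ∞}: a division algebra.

[2, 3, 5, inf]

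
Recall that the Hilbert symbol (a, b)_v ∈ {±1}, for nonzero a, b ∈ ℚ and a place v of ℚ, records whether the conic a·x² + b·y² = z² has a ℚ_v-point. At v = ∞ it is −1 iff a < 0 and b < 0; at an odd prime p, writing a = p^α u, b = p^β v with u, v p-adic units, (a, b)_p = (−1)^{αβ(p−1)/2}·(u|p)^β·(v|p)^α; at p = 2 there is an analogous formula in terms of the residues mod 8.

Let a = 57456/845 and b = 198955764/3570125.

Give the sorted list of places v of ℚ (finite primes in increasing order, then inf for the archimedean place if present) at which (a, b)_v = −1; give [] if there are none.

(a, b) ≡ (1995, 105) mod (ℚ^×)²; places V = {2, 3, 5, 7, 13, 19, ∞}.
(a,b)_5: α=-1, u≡4; β=-3, v≡4 (mod 5); (4|5)=+1, (4|5)=+1; sign (−1)^0·+1^-3·+1^-1 = +1.
(a,b)_∞: sgn(1995)=+, sgn(105)=+, so +1.
(a,b)_7: α=1, u≡5; β=1, v≡2 (mod 7); (5|7)=-1, (2|7)=+1; sign (−1)^1·-1^1·+1^1 = +1.
(a,b)_2: α=4, β=2; u≡3, v≡1 (mod 8); ε(u)ε(v)=1·0, αω(v)=4·0, βω(u)=2·1; sum ≡ 0  ⇒  +1.
(a,b)_19: α=1, u≡13; β=2, v≡8 (mod 19); (13|19)=-1, (8|19)=-1; sign (−1)^0·-1^2·-1^1 = -1.
(a,b)_13: α=-2, u≡7; β=-4, v≡9 (mod 13); (7|13)=-1, (9|13)=+1; sign (−1)^0·-1^-4·+1^-2 = +1.
(a,b)_3: α=3, u≡2; β=9, v≡2 (mod 3); (2|3)=-1, (2|3)=-1; sign (−1)^1·-1^9·-1^3 = -1.
Ram(1995, 105) = {3, 19}; no ℚ_3-point on the conic.

[3, 19]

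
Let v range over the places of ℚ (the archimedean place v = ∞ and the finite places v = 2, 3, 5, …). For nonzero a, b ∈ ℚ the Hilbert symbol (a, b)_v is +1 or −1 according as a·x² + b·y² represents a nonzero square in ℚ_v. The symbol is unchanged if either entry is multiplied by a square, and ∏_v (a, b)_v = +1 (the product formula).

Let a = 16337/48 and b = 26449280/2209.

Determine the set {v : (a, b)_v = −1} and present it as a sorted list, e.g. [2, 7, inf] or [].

Mod squares: a ≡ 51, b ≡ 1430. Check v ∈ {∞, 2, 3, 5, 11, 13, 17, 31, 47}.
v=∞: 51 > 0 and 1430 > 0  ⇒  (a,b)_∞ = +1.
v=2: v_2(a)=-4, v_2(b)=7; units ≡ 3, 3 (mod 8); ε·ε+αω+βω = 1·1+-4·1+7·1 ≡ 0  ⇒  (a,b)_2 = +1.
v=13: a=13^0·(≡1), b=13^1·(≡5) mod 13; (1|13)=+1, (5|13)=-1; (−1)^{0·1·6}·(+1)^1·(-1)^0 = +1.
v=11: a=11^0·(≡6), b=11^1·(≡5) mod 11; (6|11)=-1, (5|11)=+1; (−1)^{0·1·5}·(-1)^1·(+1)^0 = -1.
v=5: a=5^0·(≡4), b=5^1·(≡4) mod 5; (4|5)=+1, (4|5)=+1; (−1)^{0·1·2}·(+1)^1·(+1)^0 = +1.
v=3: a=3^-1·(≡2), b=3^0·(≡2) mod 3; (2|3)=-1, (2|3)=-1; (−1)^{-1·0·1}·(-1)^0·(-1)^-1 = -1.
v=31: a=31^2·(≡1), b=31^0·(≡10) mod 31; (1|31)=+1, (10|31)=+1; (−1)^{2·0·15}·(+1)^0·(+1)^2 = +1.
v=47: a=47^0·(≡28), b=47^-2·(≡30) mod 47; (28|47)=+1, (30|47)=-1; (−1)^{0·-2·23}·(+1)^-2·(-1)^0 = +1.
v=17: a=17^1·(≡14), b=17^2·(≡8) mod 17; (14|17)=-1, (8|17)=+1; (−1)^{1·2·8}·(-1)^2·(+1)^1 = +1.
|Ram(51, 1430)| = 2, even; anisotropic at {3, 11}.

[3, 11]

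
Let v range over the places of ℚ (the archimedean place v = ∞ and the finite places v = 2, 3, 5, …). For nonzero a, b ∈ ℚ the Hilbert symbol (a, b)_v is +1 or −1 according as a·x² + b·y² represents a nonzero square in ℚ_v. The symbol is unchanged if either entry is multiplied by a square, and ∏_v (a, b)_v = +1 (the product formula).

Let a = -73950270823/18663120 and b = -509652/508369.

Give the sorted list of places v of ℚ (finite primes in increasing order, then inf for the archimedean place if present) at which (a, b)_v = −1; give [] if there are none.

(a, b) ≡ (-1235, -13) mod (ℚ^×)²; places V = {2, 3, 5, 7, 11, 13, 19, 23, 31, ∞}.
(a,b)_23: α=-2, u≡14; β=-2, v≡22 (mod 23); (14|23)=-1, (22|23)=-1; sign (−1)^0·-1^-2·-1^-2 = +1.
(a,b)_31: α=0, u≡14; β=-2, v≡25 (mod 31); (14|31)=+1, (25|31)=+1; sign (−1)^0·+1^-2·+1^0 = +1.
(a,b)_19: α=1, u≡5; β=0, v≡16 (mod 19); (5|19)=+1, (16|19)=+1; sign (−1)^0·+1^0·+1^1 = +1.
(a,b)_2: α=-4, β=2; u≡5, v≡3 (mod 8); ε(u)ε(v)=0·1, αω(v)=-4·1, βω(u)=2·1; sum ≡ 0  ⇒  +1.
(a,b)_7: α=-2, u≡4; β=0, v≡4 (mod 7); (4|7)=+1, (4|7)=+1; sign (−1)^0·+1^0·+1^-2 = +1.
(a,b)_13: α=3, u≡4; β=1, v≡1 (mod 13); (4|13)=+1, (1|13)=+1; sign (−1)^0·+1^1·+1^3 = +1.
(a,b)_3: α=-2, u≡1; β=4, v≡2 (mod 3); (1|3)=+1, (2|3)=-1; sign (−1)^0·+1^4·-1^-2 = +1.
(a,b)_5: α=-1, u≡3; β=0, v≡2 (mod 5); (3|5)=-1, (2|5)=-1; sign (−1)^0·-1^0·-1^-1 = -1.
(a,b)_∞: sgn(-1235)=−, sgn(-13)=−, so -1.
(a,b)_11: α=6, u≡8; β=2, v≡3 (mod 11); (8|11)=-1, (3|11)=+1; sign (−1)^0·-1^2·+1^6 = +1.
|Ram(-1235, -13)| = 2, even; anisotropic at {5, ∞}.

[5, inf]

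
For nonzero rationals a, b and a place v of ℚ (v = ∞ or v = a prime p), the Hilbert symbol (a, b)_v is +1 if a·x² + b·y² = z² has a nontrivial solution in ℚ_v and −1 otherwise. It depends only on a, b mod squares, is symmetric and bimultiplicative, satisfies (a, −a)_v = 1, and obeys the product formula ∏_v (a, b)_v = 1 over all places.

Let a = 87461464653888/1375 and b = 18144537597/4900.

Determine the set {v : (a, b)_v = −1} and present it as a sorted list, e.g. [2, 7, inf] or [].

[5, 11]

(a, b) ≡ (899919735, 1173) mod (ℚ^×)²; places V = {2, 3, 5, 7, 11, 13, 17, 19, 23, 29, 37, ∞}.
(a,b)_19: α=0, u≡7; β=2, v≡10 (mod 19); (7|19)=+1, (10|19)=-1; sign (−1)^0·+1^2·-1^0 = +1.
(a,b)_7: α=0, u≡1; β=-2, v≡2 (mod 7); (1|7)=+1, (2|7)=+1; sign (−1)^0·+1^-2·+1^0 = +1.
(a,b)_23: α=1, u≡3; β=3, v≡17 (mod 23); (3|23)=+1, (17|23)=-1; sign (−1)^1·+1^3·-1^1 = +1.
(a,b)_13: α=1, u≡11; β=0, v≡9 (mod 13); (11|13)=-1, (9|13)=+1; sign (−1)^0·-1^0·+1^1 = +1.
(a,b)_∞: sgn(899919735)=+, sgn(1173)=+, so +1.
(a,b)_5: α=-3, u≡3; β=-2, v≡2 (mod 5); (3|5)=-1, (2|5)=-1; sign (−1)^0·-1^-2·-1^-3 = -1.
(a,b)_3: α=1, u≡2; β=5, v≡1 (mod 3); (2|3)=-1, (1|3)=+1; sign (−1)^1·-1^5·+1^1 = +1.
(a,b)_11: α=-1, u≡7; β=0, v≡2 (mod 11); (7|11)=-1, (2|11)=-1; sign (−1)^0·-1^0·-1^-1 = -1.
(a,b)_2: α=6, β=-2; u≡7, v≡5 (mod 8); ε(u)ε(v)=1·0, αω(v)=6·1, βω(u)=-2·0; sum ≡ 0  ⇒  +1.
(a,b)_29: α=1, u≡9; β=0, v≡22 (mod 29); (9|29)=+1, (22|29)=+1; sign (−1)^0·+1^0·+1^1 = +1.
(a,b)_17: α=5, u≡1; β=1, v≡9 (mod 17); (1|17)=+1, (9|17)=+1; sign (−1)^0·+1^1·+1^5 = +1.
(a,b)_37: α=1, u≡23; β=0, v≡7 (mod 37); (23|37)=-1, (7|37)=+1; sign (−1)^0·-1^0·+1^1 = +1.
|Ram(899919735, 1173)| = 2, even; anisotropic at {5, 11}.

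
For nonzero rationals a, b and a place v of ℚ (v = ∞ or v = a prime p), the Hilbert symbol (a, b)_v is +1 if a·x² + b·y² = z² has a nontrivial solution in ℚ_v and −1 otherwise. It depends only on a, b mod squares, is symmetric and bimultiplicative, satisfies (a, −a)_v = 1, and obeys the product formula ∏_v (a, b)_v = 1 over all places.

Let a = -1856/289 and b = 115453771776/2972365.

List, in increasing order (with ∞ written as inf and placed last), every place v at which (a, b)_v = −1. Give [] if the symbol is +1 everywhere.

[2, 17]

Mod squares: a ≡ -29, b ≡ 1615. Check v ∈ {∞, 2, 3, 5, 7, 11, 17, 19, 29}.
v=17: a=17^-2·(≡14), b=17^-3·(≡3) mod 17; (14|17)=-1, (3|17)=-1; (−1)^{-2·-3·8}·(-1)^-3·(-1)^-2 = -1.
v=11: a=11^0·(≡1), b=11^-2·(≡1) mod 11; (1|11)=+1, (1|11)=+1; (−1)^{0·-2·5}·(+1)^-2·(+1)^0 = +1.
v=7: a=7^0·(≡3), b=7^2·(≡3) mod 7; (3|7)=-1, (3|7)=-1; (−1)^{0·2·3}·(-1)^2·(-1)^0 = +1.
v=29: a=29^1·(≡6), b=29^2·(≡6) mod 29; (6|29)=+1, (6|29)=+1; (−1)^{1·2·14}·(+1)^2·(+1)^1 = +1.
v=3: a=3^0·(≡1), b=3^2·(≡1) mod 3; (1|3)=+1, (1|3)=+1; (−1)^{0·2·1}·(+1)^2·(+1)^0 = +1.
v=5: a=5^0·(≡1), b=5^-1·(≡2) mod 5; (1|5)=+1, (2|5)=-1; (−1)^{0·-1·2}·(+1)^-1·(-1)^0 = +1.
v=2: v_2(a)=6, v_2(b)=14; units ≡ 3, 7 (mod 8); ε·ε+αω+βω = 1·1+6·0+14·1 ≡ 1  ⇒  (a,b)_2 = -1.
v=∞: -29 < 0 and 1615 > 0  ⇒  (a,b)_∞ = +1.
v=19: a=19^0·(≡11), b=19^1·(≡5) mod 19; (11|19)=+1, (5|19)=+1; (−1)^{0·1·9}·(+1)^1·(+1)^0 = +1.
Ram(-29, 1615) = {2, 17}; no ℚ_2-point on the conic.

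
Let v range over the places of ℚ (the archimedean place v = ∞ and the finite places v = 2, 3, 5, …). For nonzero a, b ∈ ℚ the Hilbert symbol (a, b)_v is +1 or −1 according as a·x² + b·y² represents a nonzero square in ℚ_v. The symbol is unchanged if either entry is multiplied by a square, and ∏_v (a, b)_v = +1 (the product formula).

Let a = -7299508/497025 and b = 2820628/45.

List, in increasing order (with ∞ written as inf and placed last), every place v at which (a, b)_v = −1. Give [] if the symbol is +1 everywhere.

Mod squares: a ≡ -1333, b ≡ 6665. Check v ∈ {∞, 2, 3, 5, 23, 31, 37, 43, 47}.
v=∞: -1333 < 0 and 6665 > 0  ⇒  (a,b)_∞ = +1.
v=43: a=43^1·(≡28), b=43^1·(≡32) mod 43; (28|43)=-1, (32|43)=-1; (−1)^{1·1·21}·(-1)^1·(-1)^1 = -1.
v=37: a=37^2·(≡36), b=37^0·(≡24) mod 37; (36|37)=+1, (24|37)=-1; (−1)^{2·0·18}·(+1)^0·(-1)^2 = +1.
v=31: a=31^1·(≡4), b=31^1·(≡29) mod 31; (4|31)=+1, (29|31)=-1; (−1)^{1·1·15}·(+1)^1·(-1)^1 = +1.
v=5: a=5^-2·(≡2), b=5^-1·(≡2) mod 5; (2|5)=-1, (2|5)=-1; (−1)^{-2·-1·2}·(-1)^-1·(-1)^-2 = -1.
v=23: a=23^0·(≡18), b=23^2·(≡4) mod 23; (18|23)=+1, (4|23)=+1; (−1)^{0·2·11}·(+1)^2·(+1)^0 = +1.
v=3: a=3^-2·(≡2), b=3^-2·(≡2) mod 3; (2|3)=-1, (2|3)=-1; (−1)^{-2·-2·1}·(-1)^-2·(-1)^-2 = +1.
v=2: v_2(a)=2, v_2(b)=2; units ≡ 3, 1 (mod 8); ε·ε+αω+βω = 1·0+2·0+2·1 ≡ 0  ⇒  (a,b)_2 = +1.
v=47: a=47^-2·(≡22), b=47^0·(≡15) mod 47; (22|47)=-1, (15|47)=-1; (−1)^{-2·0·23}·(-1)^0·(-1)^-2 = +1.
|Ram(-1333, 6665)| = 2, even; anisotropic at {5, 43}.

[5, 43]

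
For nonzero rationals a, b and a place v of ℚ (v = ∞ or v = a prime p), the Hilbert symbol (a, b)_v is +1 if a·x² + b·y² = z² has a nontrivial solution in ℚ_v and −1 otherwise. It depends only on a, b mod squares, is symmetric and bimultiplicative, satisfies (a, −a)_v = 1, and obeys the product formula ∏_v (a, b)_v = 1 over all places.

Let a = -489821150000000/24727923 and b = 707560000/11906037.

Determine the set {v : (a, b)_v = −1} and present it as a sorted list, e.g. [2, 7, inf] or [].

(a, b) ≡ (-42, 13) mod (ℚ^×)²; places V = {2, 3, 5, 7, 11, 13, 19, 29, ∞}.
(a,b)_19: α=0, u≡13; β=2, v≡15 (mod 19); (13|19)=-1, (15|19)=-1; sign (−1)^0·-1^2·-1^0 = +1.
(a,b)_29: α=-2, u≡6; β=-2, v≡4 (mod 29); (6|29)=+1, (4|29)=+1; sign (−1)^0·+1^-2·+1^-2 = +1.
(a,b)_∞: sgn(-42)=−, sgn(13)=+, so +1.
(a,b)_3: α=-5, u≡1; β=-2, v≡1 (mod 3); (1|3)=+1, (1|3)=+1; sign (−1)^0·+1^-2·+1^-5 = +1.
(a,b)_7: α=3, u≡2; β=2, v≡5 (mod 7); (2|7)=+1, (5|7)=-1; sign (−1)^0·+1^2·-1^3 = -1.
(a,b)_11: α=-2, u≡10; β=-2, v≡2 (mod 11); (10|11)=-1, (2|11)=-1; sign (−1)^0·-1^-2·-1^-2 = +1.
(a,b)_2: α=7, β=6; u≡3, v≡5 (mod 8); ε(u)ε(v)=1·0, αω(v)=7·1, βω(u)=6·1; sum ≡ 1  ⇒  -1.
(a,b)_13: α=4, u≡3; β=-1, v≡9 (mod 13); (3|13)=+1, (9|13)=+1; sign (−1)^0·+1^-1·+1^4 = +1.
(a,b)_5: α=8, u≡2; β=4, v≡3 (mod 5); (2|5)=-1, (3|5)=-1; sign (−1)^0·-1^4·-1^8 = +1.
Ram(-42, 13) = {2, 7}; no ℚ_2-point on the conic.

[2, 7]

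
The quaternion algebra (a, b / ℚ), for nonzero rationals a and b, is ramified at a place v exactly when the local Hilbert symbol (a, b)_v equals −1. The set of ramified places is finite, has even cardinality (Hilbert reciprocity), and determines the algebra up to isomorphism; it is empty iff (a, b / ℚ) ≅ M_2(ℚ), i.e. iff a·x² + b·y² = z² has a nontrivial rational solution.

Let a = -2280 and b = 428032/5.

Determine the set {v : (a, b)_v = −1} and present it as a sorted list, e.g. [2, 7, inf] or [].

[3, 5, 11, 19]

(a, b) ≡ (-570, 2090) mod (ℚ^×)²; places V = {2, 3, 5, 11, 19, ∞}.
(a,b)_2: α=3, β=11; u≡3, v≡5 (mod 8); ε(u)ε(v)=1·0, αω(v)=3·1, βω(u)=11·1; sum ≡ 0  ⇒  +1.
(a,b)_11: α=0, u≡8; β=1, v≡1 (mod 11); (8|11)=-1, (1|11)=+1; sign (−1)^0·-1^1·+1^0 = -1.
(a,b)_5: α=1, u≡4; β=-1, v≡2 (mod 5); (4|5)=+1, (2|5)=-1; sign (−1)^0·+1^-1·-1^1 = -1.
(a,b)_3: α=1, u≡2; β=0, v≡2 (mod 3); (2|3)=-1, (2|3)=-1; sign (−1)^0·-1^0·-1^1 = -1.
(a,b)_∞: sgn(-570)=−, sgn(2090)=+, so +1.
(a,b)_19: α=1, u≡13; β=1, v≡14 (mod 19); (13|19)=-1, (14|19)=-1; sign (−1)^1·-1^1·-1^1 = -1.
Ram(-570, 2090) = {3, 5, 11, 19}; no ℚ_3-point on the conic.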